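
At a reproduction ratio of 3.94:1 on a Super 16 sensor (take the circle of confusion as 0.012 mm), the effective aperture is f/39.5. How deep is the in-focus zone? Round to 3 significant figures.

0.0611 mm

At magnification m, DoF ≈ 2·N_eff·c/m² = 2 × 39.5 × 0.012 / 3.94² = 0.948 / 15.52 ≈ 0.0611 mm.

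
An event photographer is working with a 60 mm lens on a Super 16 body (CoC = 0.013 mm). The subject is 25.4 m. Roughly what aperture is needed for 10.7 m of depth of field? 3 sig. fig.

Write h = H − f = f²/(N·c). The thin-lens limits are Dn = s·h/(h + (s−f)) and Df = s·h/(h − (s−f)), so DoF = Df − Dn = 2·s·(s−f)·h / (h² − (s−f)²).
That is a quadratic in h: DoF·h² − 2·s·(s−f)·h − DoF·(s−f)² = 0 ⇒ h = (s−f)·(s + √(s² + DoF²)) / DoF = 25340 × (25400 + √(25400² + 10700²)) / 10700 = 25340 × (25400 + 27561.7) / 10700 ≈ 125425 mm.
Then N = f²/(c·h) = 60² / (0.013 × 125425) = 3600 / 1630.5 ≈ 2.21.

f/2.21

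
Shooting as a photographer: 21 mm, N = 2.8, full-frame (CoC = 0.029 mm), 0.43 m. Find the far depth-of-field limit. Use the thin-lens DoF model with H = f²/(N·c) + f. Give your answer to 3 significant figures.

465 mm

Hyperfocal distance H = f²/(N·c) + f = 21²/(2.8 × 0.029) + 21 = 441/0.0812 + 21 ≈ 5452.0 mm ≈ 5.452 m.
Far limit Df = s·(H − f)/(H − s) = 430 × (5452.0 − 21) / (5452.0 − 430) = 430 × 5431.0 / 5022.0 ≈ 465.02 mm.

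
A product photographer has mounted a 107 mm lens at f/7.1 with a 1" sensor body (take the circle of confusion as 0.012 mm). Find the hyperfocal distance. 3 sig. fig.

Hyperfocal distance H = f²/(N·c) + f = 107²/(7.1 × 0.012) + 107 = 11449/0.0852 + 107 ≈ 134484.9 mm ≈ 134 m.

134 m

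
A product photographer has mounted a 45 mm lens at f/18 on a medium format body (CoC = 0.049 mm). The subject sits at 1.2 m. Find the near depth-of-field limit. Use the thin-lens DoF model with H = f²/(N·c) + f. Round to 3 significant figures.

Hyperfocal distance H = f²/(N·c) + f = 45²/(18 × 0.049) + 45 = 2025/0.882 + 45 ≈ 2340.9 mm ≈ 2.341 m.
Near limit Dn = s·(H − f)/(H + s − 2f) = 1200 × (2340.9 − 45) / (2340.9 + 1200 − 2 × 45) = 1200 × 2295.9 / 3450.9 ≈ 798.37 mm ≈ 0.798 m.

0.798 m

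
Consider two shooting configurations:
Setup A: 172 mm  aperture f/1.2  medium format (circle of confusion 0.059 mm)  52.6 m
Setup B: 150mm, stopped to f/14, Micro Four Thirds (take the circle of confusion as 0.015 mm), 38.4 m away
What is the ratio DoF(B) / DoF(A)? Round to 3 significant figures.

Setup A: H = 172²/(1.2×0.059) + 172 ≈ 418025.1 mm; DoF = Df − Dn = 60147 − 46736 ≈ 13411 mm.
Setup B: H = 150²/(14×0.015) + 150 ≈ 107292.9 mm; DoF = Df − Dn = 59720 − 28298 ≈ 31422 mm.
Ratio = 31422 / 13411 ≈ 2.34.

2.34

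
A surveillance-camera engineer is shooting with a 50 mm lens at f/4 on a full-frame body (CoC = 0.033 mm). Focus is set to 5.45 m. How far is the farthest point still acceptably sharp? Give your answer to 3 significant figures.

7.62 m

Hyperfocal distance H = f²/(N·c) + f = 50²/(4 × 0.033) + 50 = 2500/0.132 + 50 ≈ 18989.4 mm ≈ 18.99 m.
Far limit Df = s·(H − f)/(H − s) = 5450 × (18989.4 − 50) / (18989.4 − 5450) = 5450 × 18939.4 / 13539.4 ≈ 7623.7 mm ≈ 7.62 m.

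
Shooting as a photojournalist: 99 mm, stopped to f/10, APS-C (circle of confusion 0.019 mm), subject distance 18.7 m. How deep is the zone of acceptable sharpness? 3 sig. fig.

Hyperfocal distance H = f²/(N·c) + f = 99²/(10 × 0.019) + 99 = 9801/0.19 + 99 ≈ 51683.2 mm ≈ 51.68 m.
Near limit Dn = s·(H − f)/(H + s − 2f) = 18700 × (51683.2 − 99) / (51683.2 + 18700 − 2 × 99) = 18700 × 51584.2 / 70185.2 ≈ 13744 mm.
Far limit Df = s·(H − f)/(H − s) = 18700 × (51683.2 − 99) / (51683.2 − 18700) = 18700 × 51584.2 / 32983.2 ≈ 29246 mm.
Depth of field = Df − Dn = 29246 − 13744 ≈ 15502 mm ≈ 15.5 m.

15.5 m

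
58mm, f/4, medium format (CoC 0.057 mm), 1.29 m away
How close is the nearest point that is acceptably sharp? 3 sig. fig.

Hyperfocal distance H = f²/(N·c) + f = 58²/(4 × 0.057) + 58 = 3364/0.228 + 58 ≈ 14812.4 mm ≈ 14.81 m.
Near limit Dn = s·(H − f)/(H + s − 2f) = 1290 × (14812.4 − 58) / (14812.4 + 1290 − 2 × 58) = 1290 × 14754.4 / 15986.4 ≈ 1190.6 mm ≈ 1.19 m.

1.19 m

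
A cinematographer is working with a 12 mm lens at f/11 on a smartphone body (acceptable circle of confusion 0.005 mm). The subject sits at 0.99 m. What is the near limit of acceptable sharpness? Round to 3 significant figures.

0.721 m

Hyperfocal distance H = f²/(N·c) + f = 12²/(11 × 0.005) + 12 = 144/0.055 + 12 ≈ 2630.2 mm ≈ 2.630 m.
Near limit Dn = s·(H − f)/(H + s − 2f) = 990 × (2630.2 − 12) / (2630.2 + 990 − 2 × 12) = 990 × 2618.2 / 3596.2 ≈ 720.76 mm ≈ 0.721 m.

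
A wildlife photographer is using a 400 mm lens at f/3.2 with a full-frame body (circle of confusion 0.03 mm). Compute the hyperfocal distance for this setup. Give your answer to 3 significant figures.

Hyperfocal distance H = f²/(N·c) + f = 400²/(3.2 × 0.03) + 400 = 160000/0.096 + 400 ≈ 1667066.7 mm ≈ 1670 m.

1670 m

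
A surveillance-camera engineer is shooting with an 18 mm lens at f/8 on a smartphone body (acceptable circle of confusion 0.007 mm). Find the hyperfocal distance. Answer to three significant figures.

5.80 m

Hyperfocal distance H = f²/(N·c) + f = 18²/(8 × 0.007) + 18 = 324/0.056 + 18 ≈ 5803.7 mm ≈ 5.80 m.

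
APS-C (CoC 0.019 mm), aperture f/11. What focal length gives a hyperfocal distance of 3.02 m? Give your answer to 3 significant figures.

From H = f²/(N·c) + f, with f ≪ H: f ≈ √(H·N·c) = √(3020 × 11 × 0.019) = √631.18 ≈ 25.12 mm.
Exact: f² + N·c·f − N·c·H = 0 ⇒ f = (−N·c + √((N·c)² + 4·N·c·H))/2 = (−0.209 + √2524.8)/2 ≈ 25.019 mm ≈ 25.0 mm.

25.0 mm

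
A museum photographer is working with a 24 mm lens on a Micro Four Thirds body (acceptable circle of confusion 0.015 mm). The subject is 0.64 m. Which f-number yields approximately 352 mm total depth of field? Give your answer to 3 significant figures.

Write h = H − f = f²/(N·c). The thin-lens limits are Dn = s·h/(h + (s−f)) and Df = s·h/(h − (s−f)), so DoF = Df − Dn = 2·s·(s−f)·h / (h² − (s−f)²).
That is a quadratic in h: DoF·h² − 2·s·(s−f)·h − DoF·(s−f)² = 0 ⇒ h = (s−f)·(s + √(s² + DoF²)) / DoF = 616 × (640 + √(640² + 352²)) / 352 = 616 × (640 + 730.414) / 352 ≈ 2398.2 mm.
Then N = f²/(c·h) = 24² / (0.015 × 2398.2) = 576 / 35.973 ≈ 16.

f/16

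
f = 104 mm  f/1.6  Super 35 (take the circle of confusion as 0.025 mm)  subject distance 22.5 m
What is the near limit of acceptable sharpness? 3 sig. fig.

20.8 m

Hyperfocal distance H = f²/(N·c) + f = 104²/(1.6 × 0.025) + 104 = 10816/0.04 + 104 ≈ 270504.0 mm ≈ 270.5 m.
Near limit Dn = s·(H − f)/(H + s − 2f) = 22500 × (270504.0 − 104) / (270504.0 + 22500 − 2 × 104) = 22500 × 270400.0 / 292796.0 ≈ 20779 mm ≈ 20.8 m.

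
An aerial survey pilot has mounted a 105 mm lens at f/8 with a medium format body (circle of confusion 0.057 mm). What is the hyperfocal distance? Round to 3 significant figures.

Hyperfocal distance H = f²/(N·c) + f = 105²/(8 × 0.057) + 105 = 11025/0.456 + 105 ≈ 24282.6 mm ≈ 24.3 m.

24.3 m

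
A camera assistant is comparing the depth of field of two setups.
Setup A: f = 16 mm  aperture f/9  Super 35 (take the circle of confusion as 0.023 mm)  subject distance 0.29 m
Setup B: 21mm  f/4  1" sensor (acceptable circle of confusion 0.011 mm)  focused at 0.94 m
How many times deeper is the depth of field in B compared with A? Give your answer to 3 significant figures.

1.29

Setup A: H = 16²/(9×0.023) + 16 ≈ 1252.7 mm; DoF = Df − Dn = 372.54 − 237.40 ≈ 135.14 mm.
Setup B: H = 21²/(4×0.011) + 21 ≈ 10043.7 mm; DoF = Df − Dn = 1034.89 − 861.05 ≈ 173.84 mm.
Ratio = 173.84 / 135.14 ≈ 1.29.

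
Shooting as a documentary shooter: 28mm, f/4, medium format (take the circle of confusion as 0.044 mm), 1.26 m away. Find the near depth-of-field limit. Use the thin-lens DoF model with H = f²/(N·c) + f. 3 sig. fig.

Hyperfocal distance H = f²/(N·c) + f = 28²/(4 × 0.044) + 28 = 784/0.176 + 28 ≈ 4482.5 mm ≈ 4.483 m.
Near limit Dn = s·(H − f)/(H + s − 2f) = 1260 × (4482.5 − 28) / (4482.5 + 1260 − 2 × 28) = 1260 × 4454.5 / 5686.5 ≈ 987.02 mm ≈ 0.987 m.

0.987 m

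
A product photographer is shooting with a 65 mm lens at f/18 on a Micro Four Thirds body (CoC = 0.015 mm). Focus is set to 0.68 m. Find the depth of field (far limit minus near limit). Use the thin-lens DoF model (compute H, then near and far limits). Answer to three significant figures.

Hyperfocal distance H = f²/(N·c) + f = 65²/(18 × 0.015) + 65 = 4225/0.27 + 65 ≈ 15713.1 mm ≈ 15.71 m.
Near limit Dn = s·(H − f)/(H + s − 2f) = 680 × (15713.1 − 65) / (15713.1 + 680 − 2 × 65) = 680 × 15648.1 / 16263.1 ≈ 654.285 mm.
Far limit Df = s·(H − f)/(H − s) = 680 × (15713.1 − 65) / (15713.1 − 680) = 680 × 15648.1 / 15033.1 ≈ 707.819 mm.
Depth of field = Df − Dn = 707.819 − 654.285 ≈ 53.534 mm.

53.5 mm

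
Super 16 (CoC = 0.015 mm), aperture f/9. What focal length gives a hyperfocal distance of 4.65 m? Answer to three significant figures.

From H = f²/(N·c) + f, with f ≪ H: f ≈ √(H·N·c) = √(4650 × 9 × 0.015) = √627.75 ≈ 25.05 mm.
Exact: f² + N·c·f − N·c·H = 0 ⇒ f = (−N·c + √((N·c)² + 4·N·c·H))/2 = (−0.135 + √2511.0)/2 ≈ 24.988 mm ≈ 25.0 mm.

25.0 mm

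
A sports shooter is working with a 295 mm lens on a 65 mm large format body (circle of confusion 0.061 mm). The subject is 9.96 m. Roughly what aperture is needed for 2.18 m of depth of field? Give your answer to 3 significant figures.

f/16

Write h = H − f = f²/(N·c). The thin-lens limits are Dn = s·h/(h + (s−f)) and Df = s·h/(h − (s−f)), so DoF = Df − Dn = 2·s·(s−f)·h / (h² − (s−f)²).
That is a quadratic in h: DoF·h² − 2·s·(s−f)·h − DoF·(s−f)² = 0 ⇒ h = (s−f)·(s + √(s² + DoF²)) / DoF = 9665 × (9960 + √(9960² + 2180²)) / 2180 = 9665 × (9960 + 10195.8) / 2180 ≈ 89360 mm.
Then N = f²/(c·h) = 295² / (0.061 × 89360) = 87025 / 5451.0 ≈ 16.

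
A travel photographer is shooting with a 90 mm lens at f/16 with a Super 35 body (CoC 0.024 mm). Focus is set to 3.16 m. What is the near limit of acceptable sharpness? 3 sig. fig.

Hyperfocal distance H = f²/(N·c) + f = 90²/(16 × 0.024) + 90 = 8100/0.384 + 90 ≈ 21183.8 mm ≈ 21.18 m.
Near limit Dn = s·(H − f)/(H + s − 2f) = 3160 × (21183.8 − 90) / (21183.8 + 3160 − 2 × 90) = 3160 × 21093.8 / 24163.8 ≈ 2758.5 mm ≈ 2.76 m.

2.76 m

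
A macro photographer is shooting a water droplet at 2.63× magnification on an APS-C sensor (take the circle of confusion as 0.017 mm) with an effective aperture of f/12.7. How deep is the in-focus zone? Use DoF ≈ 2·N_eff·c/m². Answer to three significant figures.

0.0624 mm

At magnification m, DoF ≈ 2·N_eff·c/m² = 2 × 12.7 × 0.017 / 2.63² = 0.4318 / 6.917 ≈ 0.0624 mm.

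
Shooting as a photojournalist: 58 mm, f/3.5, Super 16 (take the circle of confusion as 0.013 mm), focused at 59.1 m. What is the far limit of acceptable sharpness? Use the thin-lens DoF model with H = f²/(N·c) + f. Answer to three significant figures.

Hyperfocal distance H = f²/(N·c) + f = 58²/(3.5 × 0.013) + 58 = 3364/0.0455 + 58 ≈ 73992.1 mm ≈ 73.99 m.
Far limit Df = s·(H − f)/(H − s) = 59100 × (73992.1 − 58) / (73992.1 − 59100) = 59100 × 73934.1 / 14892.1 ≈ 293411 mm ≈ 293 m.

293 m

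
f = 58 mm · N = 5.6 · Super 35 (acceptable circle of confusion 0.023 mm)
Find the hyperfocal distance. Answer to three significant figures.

Hyperfocal distance H = f²/(N·c) + f = 58²/(5.6 × 0.023) + 58 = 3364/0.1288 + 58 ≈ 26176.0 mm ≈ 26.2 m.

26.2 m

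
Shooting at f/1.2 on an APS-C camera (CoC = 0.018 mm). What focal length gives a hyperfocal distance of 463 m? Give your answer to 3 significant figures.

100 mm

From H = f²/(N·c) + f, with f ≪ H: f ≈ √(H·N·c) = √(463000 × 1.2 × 0.018) = √10001 ≈ 100.0 mm.
The +f correction barely moves this — solving exactly, f² + N·c·f − N·c·H = 0 ⇒ f = (−N·c + √((N·c)² + 4·N·c·H))/2 = (−0.0216 + √40003)/2 ≈ 99.993 mm, so f ≈ 100 mm.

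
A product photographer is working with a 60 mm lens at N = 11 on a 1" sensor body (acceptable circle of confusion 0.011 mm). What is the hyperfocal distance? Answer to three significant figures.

29.8 m

Hyperfocal distance H = f²/(N·c) + f = 60²/(11 × 0.011) + 60 = 3600/0.121 + 60 ≈ 29812.1 mm ≈ 29.8 m.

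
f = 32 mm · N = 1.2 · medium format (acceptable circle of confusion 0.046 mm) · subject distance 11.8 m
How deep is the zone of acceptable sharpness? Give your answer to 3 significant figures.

Hyperfocal distance H = f²/(N·c) + f = 32²/(1.2 × 0.046) + 32 = 1024/0.0552 + 32 ≈ 18582.7 mm ≈ 18.58 m.
Near limit Dn = s·(H − f)/(H + s − 2f) = 11800 × (18582.7 − 32) / (18582.7 + 11800 − 2 × 32) = 11800 × 18550.7 / 30318.7 ≈ 7220 mm.
Far limit Df = s·(H − f)/(H − s) = 11800 × (18582.7 − 32) / (18582.7 − 11800) = 11800 × 18550.7 / 6782.7 ≈ 32273 mm.
Depth of field = Df − Dn = 32273 − 7220 ≈ 25053 mm ≈ 25.1 m.

25.1 m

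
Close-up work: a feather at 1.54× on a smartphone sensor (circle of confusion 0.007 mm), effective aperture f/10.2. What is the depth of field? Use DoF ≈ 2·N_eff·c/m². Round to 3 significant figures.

At magnification m, DoF ≈ 2·N_eff·c/m² = 2 × 10.2 × 0.007 / 1.54² = 0.1428 / 2.372 ≈ 0.0602 mm.

0.0602 mm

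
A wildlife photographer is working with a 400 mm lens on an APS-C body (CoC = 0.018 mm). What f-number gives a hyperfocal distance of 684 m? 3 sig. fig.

f/13

Rearrange H = f²/(N·c) + f for N: N = f² / ((H − f)·c).
N = 400² / ((684000 − 400) × 0.018) = 160000 / 12305 ≈ 13.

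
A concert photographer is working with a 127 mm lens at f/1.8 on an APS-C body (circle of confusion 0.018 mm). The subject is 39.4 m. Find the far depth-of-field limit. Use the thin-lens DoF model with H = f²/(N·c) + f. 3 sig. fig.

42.8 m

Hyperfocal distance H = f²/(N·c) + f = 127²/(1.8 × 0.018) + 127 = 16129/0.0324 + 127 ≈ 497935.6 mm ≈ 497.9 m.
Far limit Df = s·(H − f)/(H − s) = 39400 × (497935.6 − 127) / (497935.6 − 39400) = 39400 × 497808.6 / 458535.6 ≈ 42775 mm ≈ 42.8 m.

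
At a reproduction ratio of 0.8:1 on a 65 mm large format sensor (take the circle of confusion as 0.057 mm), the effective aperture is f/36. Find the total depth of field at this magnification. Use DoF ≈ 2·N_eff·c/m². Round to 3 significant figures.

6.41 mm

At magnification m, DoF ≈ 2·N_eff·c/m² = 2 × 36 × 0.057 / 0.8² = 4.104 / 0.64 ≈ 6.41 mm.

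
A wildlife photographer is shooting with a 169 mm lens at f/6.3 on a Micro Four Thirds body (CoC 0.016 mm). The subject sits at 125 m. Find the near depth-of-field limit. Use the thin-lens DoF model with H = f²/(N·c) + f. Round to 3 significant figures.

86.8 m

Hyperfocal distance H = f²/(N·c) + f = 169²/(6.3 × 0.016) + 169 = 28561/0.1008 + 169 ≈ 283512.3 mm ≈ 283.5 m.
Near limit Dn = s·(H − f)/(H + s − 2f) = 125000 × (283512.3 − 169) / (283512.3 + 125000 − 2 × 169) = 125000 × 283343.3 / 408174.3 ≈ 86772 mm ≈ 86.8 m.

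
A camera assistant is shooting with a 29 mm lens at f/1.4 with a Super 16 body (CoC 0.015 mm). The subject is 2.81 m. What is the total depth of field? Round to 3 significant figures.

392 mm

Hyperfocal distance H = f²/(N·c) + f = 29²/(1.4 × 0.015) + 29 = 841/0.021 + 29 ≈ 40076.6 mm ≈ 40.08 m.
Near limit Dn = s·(H − f)/(H + s − 2f) = 2810 × (40076.6 − 29) / (40076.6 + 2810 − 2 × 29) = 2810 × 40047.6 / 42828.6 ≈ 2627.54 mm.
Far limit Df = s·(H − f)/(H − s) = 2810 × (40076.6 − 29) / (40076.6 − 2810) = 2810 × 40047.6 / 37266.6 ≈ 3019.69 mm.
Depth of field = Df − Dn = 3019.69 − 2627.54 ≈ 392.15 mm.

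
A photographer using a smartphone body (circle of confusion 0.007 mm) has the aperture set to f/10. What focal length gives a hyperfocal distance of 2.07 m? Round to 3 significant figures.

12.0 mm

From H = f²/(N·c) + f, with f ≪ H: f ≈ √(H·N·c) = √(2070 × 10 × 0.007) = √144.90 ≈ 12.04 mm.
The +f correction barely moves this — solving exactly, f² + N·c·f − N·c·H = 0 ⇒ f = (−N·c + √((N·c)² + 4·N·c·H))/2 = (−0.07 + √579.60)/2 ≈ 12.002 mm, so f ≈ 12.0 mm.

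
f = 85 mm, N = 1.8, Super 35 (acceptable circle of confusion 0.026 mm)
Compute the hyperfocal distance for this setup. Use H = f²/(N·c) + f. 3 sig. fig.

154 m

Hyperfocal distance H = f²/(N·c) + f = 85²/(1.8 × 0.026) + 85 = 7225/0.0468 + 85 ≈ 154465.3 mm ≈ 154 m.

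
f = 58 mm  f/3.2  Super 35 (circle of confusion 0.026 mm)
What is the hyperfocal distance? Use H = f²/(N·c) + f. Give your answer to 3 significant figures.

40.5 m

Hyperfocal distance H = f²/(N·c) + f = 58²/(3.2 × 0.026) + 58 = 3364/0.0832 + 58 ≈ 40490.7 mm ≈ 40.5 m.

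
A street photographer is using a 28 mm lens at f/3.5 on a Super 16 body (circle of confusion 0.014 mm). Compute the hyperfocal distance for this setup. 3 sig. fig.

16.0 m

Hyperfocal distance H = f²/(N·c) + f = 28²/(3.5 × 0.014) + 28 = 784/0.049 + 28 ≈ 16028.0 mm ≈ 16.0 m.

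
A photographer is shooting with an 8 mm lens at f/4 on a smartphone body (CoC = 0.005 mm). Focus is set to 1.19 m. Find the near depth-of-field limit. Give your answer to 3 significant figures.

0.869 m

Hyperfocal distance H = f²/(N·c) + f = 8²/(4 × 0.005) + 8 = 64/0.02 + 8 ≈ 3208.0 mm ≈ 3.208 m.
Near limit Dn = s·(H − f)/(H + s − 2f) = 1190 × (3208.0 − 8) / (3208.0 + 1190 − 2 × 8) = 1190 × 3200.0 / 4382.0 ≈ 869.01 mm ≈ 0.869 m.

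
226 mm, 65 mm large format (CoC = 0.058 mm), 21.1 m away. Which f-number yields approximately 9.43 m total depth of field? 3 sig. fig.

Write h = H − f = f²/(N·c). The thin-lens limits are Dn = s·h/(h + (s−f)) and Df = s·h/(h − (s−f)), so DoF = Df − Dn = 2·s·(s−f)·h / (h² − (s−f)²).
That is a quadratic in h: DoF·h² − 2·s·(s−f)·h − DoF·(s−f)² = 0 ⇒ h = (s−f)·(s + √(s² + DoF²)) / DoF = 20874 × (21100 + √(21100² + 9430²)) / 9430 = 20874 × (21100 + 23111.4) / 9430 ≈ 97865 mm.
Then N = f²/(c·h) = 226² / (0.058 × 97865) = 51076 / 5676.2 ≈ 9.

f/9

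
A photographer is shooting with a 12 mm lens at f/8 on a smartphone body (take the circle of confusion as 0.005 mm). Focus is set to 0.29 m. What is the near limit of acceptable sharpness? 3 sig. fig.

Hyperfocal distance H = f²/(N·c) + f = 12²/(8 × 0.005) + 12 = 144/0.04 + 12 ≈ 3612.0 mm ≈ 3.612 m.
Near limit Dn = s·(H − f)/(H + s − 2f) = 290 × (3612.0 − 12) / (3612.0 + 290 − 2 × 12) = 290 × 3600.0 / 3878.0 ≈ 269.21 mm.

269 mm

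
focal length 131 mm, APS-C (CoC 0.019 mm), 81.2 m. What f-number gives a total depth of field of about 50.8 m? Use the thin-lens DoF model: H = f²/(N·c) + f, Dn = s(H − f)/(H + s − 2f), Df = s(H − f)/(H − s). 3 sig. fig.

Write h = H − f = f²/(N·c). The thin-lens limits are Dn = s·h/(h + (s−f)) and Df = s·h/(h − (s−f)), so DoF = Df − Dn = 2·s·(s−f)·h / (h² − (s−f)²).
That is a quadratic in h: DoF·h² − 2·s·(s−f)·h − DoF·(s−f)² = 0 ⇒ h = (s−f)·(s + √(s² + DoF²)) / DoF = 81069 × (81200 + √(81200² + 50800²)) / 50800 = 81069 × (81200 + 95781.4) / 50800 ≈ 282435 mm.
Then N = f²/(c·h) = 131² / (0.019 × 282435) = 17161 / 5366.3 ≈ 3.20.

f/3.20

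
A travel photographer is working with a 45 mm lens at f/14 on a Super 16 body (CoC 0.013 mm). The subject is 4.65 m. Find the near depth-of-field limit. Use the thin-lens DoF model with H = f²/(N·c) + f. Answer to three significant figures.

3.29 m

Hyperfocal distance H = f²/(N·c) + f = 45²/(14 × 0.013) + 45 = 2025/0.182 + 45 ≈ 11171.4 mm ≈ 11.17 m.
Near limit Dn = s·(H − f)/(H + s − 2f) = 4650 × (11171.4 − 45) / (11171.4 + 4650 − 2 × 45) = 4650 × 11126.4 / 15731.4 ≈ 3288.8 mm ≈ 3.29 m.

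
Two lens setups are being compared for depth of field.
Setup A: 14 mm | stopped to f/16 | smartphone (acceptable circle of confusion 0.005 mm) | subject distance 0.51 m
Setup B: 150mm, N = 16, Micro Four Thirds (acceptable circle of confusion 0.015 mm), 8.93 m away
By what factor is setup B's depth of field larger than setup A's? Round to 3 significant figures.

7.84

Setup A: H = 14²/(16×0.005) + 14 ≈ 2464.0 mm; DoF = Df − Dn = 639.46 − 424.13 ≈ 215.33 mm.
Setup B: H = 150²/(16×0.015) + 150 ≈ 93900.0 mm; DoF = Df − Dn = 9852.7 − 8165.3 ≈ 1687.4 mm.
Ratio = 1687.4 / 215.33 ≈ 7.84.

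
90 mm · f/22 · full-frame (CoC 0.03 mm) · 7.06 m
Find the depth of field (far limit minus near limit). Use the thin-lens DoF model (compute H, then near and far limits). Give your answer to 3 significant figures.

Hyperfocal distance H = f²/(N·c) + f = 90²/(22 × 0.03) + 90 = 8100/0.66 + 90 ≈ 12362.7 mm ≈ 12.36 m.
Near limit Dn = s·(H − f)/(H + s − 2f) = 7060 × (12362.7 − 90) / (12362.7 + 7060 − 2 × 90) = 7060 × 12272.7 / 19242.7 ≈ 4503 mm.
Far limit Df = s·(H − f)/(H − s) = 7060 × (12362.7 − 90) / (12362.7 − 7060) = 7060 × 12272.7 / 5302.7 ≈ 16340 mm.
Depth of field = Df − Dn = 16340 − 4503 ≈ 11837 mm ≈ 11.8 m.

11.8 m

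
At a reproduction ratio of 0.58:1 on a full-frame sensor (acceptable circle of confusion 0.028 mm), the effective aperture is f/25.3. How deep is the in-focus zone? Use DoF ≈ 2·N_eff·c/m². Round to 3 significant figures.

4.21 mm

At magnification m, DoF ≈ 2·N_eff·c/m² = 2 × 25.3 × 0.028 / 0.58² = 1.417 / 0.3364 ≈ 4.21 mm.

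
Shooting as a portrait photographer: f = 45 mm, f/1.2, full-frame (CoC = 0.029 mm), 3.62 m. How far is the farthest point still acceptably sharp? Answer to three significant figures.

Hyperfocal distance H = f²/(N·c) + f = 45²/(1.2 × 0.029) + 45 = 2025/0.0348 + 45 ≈ 58234.7 mm ≈ 58.23 m.
Far limit Df = s·(H − f)/(H − s) = 3620 × (58234.7 − 45) / (58234.7 − 3620) = 3620 × 58189.7 / 54614.7 ≈ 3857.0 mm ≈ 3.86 m.

3.86 m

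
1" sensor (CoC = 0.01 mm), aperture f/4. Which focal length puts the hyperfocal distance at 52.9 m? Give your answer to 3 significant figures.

46.0 mm

From H = f²/(N·c) + f, with f ≪ H: f ≈ √(H·N·c) = √(52900 × 4 × 0.01) = √2116.0 ≈ 46.00 mm.
The +f correction barely moves this — solving exactly, f² + N·c·f − N·c·H = 0 ⇒ f = (−N·c + √((N·c)² + 4·N·c·H))/2 = (−0.04 + √8464.0)/2 ≈ 45.980 mm, so f ≈ 46.0 mm.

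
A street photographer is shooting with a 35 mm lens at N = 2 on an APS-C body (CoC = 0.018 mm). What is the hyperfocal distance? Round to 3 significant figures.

Hyperfocal distance H = f²/(N·c) + f = 35²/(2 × 0.018) + 35 = 1225/0.036 + 35 ≈ 34062.8 mm ≈ 34.1 m.

34.1 m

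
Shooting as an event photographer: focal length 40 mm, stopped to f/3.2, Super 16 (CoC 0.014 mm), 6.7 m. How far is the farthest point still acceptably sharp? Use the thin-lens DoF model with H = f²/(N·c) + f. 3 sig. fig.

Hyperfocal distance H = f²/(N·c) + f = 40²/(3.2 × 0.014) + 40 = 1600/0.0448 + 40 ≈ 35754.3 mm ≈ 35.75 m.
Far limit Df = s·(H − f)/(H − s) = 6700 × (35754.3 − 40) / (35754.3 − 6700) = 6700 × 35714.3 / 29054.3 ≈ 8235.8 mm ≈ 8.24 m.

8.24 m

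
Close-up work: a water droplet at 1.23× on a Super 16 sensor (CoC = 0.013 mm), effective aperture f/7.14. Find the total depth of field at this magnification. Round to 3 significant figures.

0.123 mm

At magnification m, DoF ≈ 2·N_eff·c/m² = 2 × 7.14 × 0.013 / 1.23² = 0.1856 / 1.513 ≈ 0.123 mm.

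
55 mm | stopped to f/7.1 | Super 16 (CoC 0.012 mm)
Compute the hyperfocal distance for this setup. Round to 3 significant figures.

35.6 m

Hyperfocal distance H = f²/(N·c) + f = 55²/(7.1 × 0.012) + 55 = 3025/0.0852 + 55 ≈ 35559.7 mm ≈ 35.6 m.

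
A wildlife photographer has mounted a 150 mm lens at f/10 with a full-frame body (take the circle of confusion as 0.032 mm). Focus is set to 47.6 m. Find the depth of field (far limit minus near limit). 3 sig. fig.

Hyperfocal distance H = f²/(N·c) + f = 150²/(10 × 0.032) + 150 = 22500/0.32 + 150 ≈ 70462.5 mm ≈ 70.46 m.
Near limit Dn = s·(H − f)/(H + s − 2f) = 47600 × (70462.5 − 150) / (70462.5 + 47600 − 2 × 150) = 47600 × 70312.5 / 117762.5 ≈ 28421 mm.
Far limit Df = s·(H − f)/(H − s) = 47600 × (70462.5 − 150) / (70462.5 − 47600) = 47600 × 70312.5 / 22862.5 ≈ 146391 mm.
Depth of field = Df − Dn = 146391 − 28421 ≈ 117970 mm ≈ 118 m.

118 m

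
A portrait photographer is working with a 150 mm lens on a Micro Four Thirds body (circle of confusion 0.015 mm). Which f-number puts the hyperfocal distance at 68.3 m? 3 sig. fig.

f/22

Rearrange H = f²/(N·c) + f for N: N = f² / ((H − f)·c).
N = 150² / ((68300 − 150) × 0.015) = 22500 / 1022 ≈ 22.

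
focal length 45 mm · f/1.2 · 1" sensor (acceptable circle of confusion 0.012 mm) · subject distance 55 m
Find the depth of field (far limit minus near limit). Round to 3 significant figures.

50.7 m

Hyperfocal distance H = f²/(N·c) + f = 45²/(1.2 × 0.012) + 45 = 2025/0.0144 + 45 ≈ 140670.0 mm ≈ 140.7 m.
Near limit Dn = s·(H − f)/(H + s − 2f) = 55000 × (140670.0 − 45) / (140670.0 + 55000 − 2 × 45) = 55000 × 140625.0 / 195580.0 ≈ 39546 mm.
Far limit Df = s·(H − f)/(H − s) = 55000 × (140670.0 − 45) / (140670.0 − 55000) = 55000 × 140625.0 / 85670.0 ≈ 90281 mm.
Depth of field = Df − Dn = 90281 − 39546 ≈ 50735 mm ≈ 50.7 m.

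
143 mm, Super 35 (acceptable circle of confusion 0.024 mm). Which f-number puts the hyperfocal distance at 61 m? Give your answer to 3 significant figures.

f/14

Rearrange H = f²/(N·c) + f for N: N = f² / ((H − f)·c).
N = 143² / ((61000 − 143) × 0.024) = 20449 / 1461 ≈ 14.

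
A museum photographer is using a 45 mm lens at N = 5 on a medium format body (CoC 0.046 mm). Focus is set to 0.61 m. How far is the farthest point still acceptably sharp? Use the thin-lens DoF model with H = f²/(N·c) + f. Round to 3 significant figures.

0.652 m

Hyperfocal distance H = f²/(N·c) + f = 45²/(5 × 0.046) + 45 = 2025/0.23 + 45 ≈ 8849.3 mm ≈ 8.849 m.
Far limit Df = s·(H − f)/(H − s) = 610 × (8849.3 − 45) / (8849.3 − 610) = 610 × 8804.3 / 8239.3 ≈ 651.83 mm ≈ 0.652 m.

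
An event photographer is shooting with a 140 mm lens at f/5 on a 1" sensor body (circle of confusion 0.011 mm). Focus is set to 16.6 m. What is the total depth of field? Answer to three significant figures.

1.54 m

Hyperfocal distance H = f²/(N·c) + f = 140²/(5 × 0.011) + 140 = 19600/0.055 + 140 ≈ 356503.6 mm ≈ 356.5 m.
Near limit Dn = s·(H − f)/(H + s − 2f) = 16600 × (356503.6 − 140) / (356503.6 + 16600 − 2 × 140) = 16600 × 356363.6 / 372823.6 ≈ 15867.1 mm.
Far limit Df = s·(H − f)/(H − s) = 16600 × (356503.6 − 140) / (356503.6 − 16600) = 16600 × 356363.6 / 339903.6 ≈ 17403.9 mm.
Depth of field = Df − Dn = 17403.9 − 15867.1 ≈ 1536.8 mm ≈ 1.54 m.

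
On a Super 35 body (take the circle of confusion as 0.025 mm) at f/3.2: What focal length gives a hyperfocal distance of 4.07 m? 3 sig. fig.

From H = f²/(N·c) + f, with f ≪ H: f ≈ √(H·N·c) = √(4070 × 3.2 × 0.025) = √325.60 ≈ 18.04 mm.
The +f correction barely moves this — solving exactly, f² + N·c·f − N·c·H = 0 ⇒ f = (−N·c + √((N·c)² + 4·N·c·H))/2 = (−0.08 + √1302.4)/2 ≈ 18.004 mm, so f ≈ 18.0 mm.

18.0 mm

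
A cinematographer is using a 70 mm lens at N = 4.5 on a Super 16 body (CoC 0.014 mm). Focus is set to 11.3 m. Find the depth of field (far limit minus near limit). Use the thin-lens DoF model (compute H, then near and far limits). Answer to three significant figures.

3.33 m

Hyperfocal distance H = f²/(N·c) + f = 70²/(4.5 × 0.014) + 70 = 4900/0.063 + 70 ≈ 77847.8 mm ≈ 77.85 m.
Near limit Dn = s·(H − f)/(H + s − 2f) = 11300 × (77847.8 − 70) / (77847.8 + 11300 − 2 × 70) = 11300 × 77777.8 / 89007.8 ≈ 9874.3 mm.
Far limit Df = s·(H − f)/(H − s) = 11300 × (77847.8 − 70) / (77847.8 − 11300) = 11300 × 77777.8 / 66547.8 ≈ 13206.9 mm.
Depth of field = Df − Dn = 13206.9 − 9874.3 ≈ 3332.6 mm ≈ 3.33 m.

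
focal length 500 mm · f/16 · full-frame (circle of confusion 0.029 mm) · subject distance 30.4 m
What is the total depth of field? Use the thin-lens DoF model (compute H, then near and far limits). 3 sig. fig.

3.38 m

Hyperfocal distance H = f²/(N·c) + f = 500²/(16 × 0.029) + 500 = 250000/0.464 + 500 ≈ 539293.1 mm ≈ 539.3 m.
Near limit Dn = s·(H − f)/(H + s − 2f) = 30400 × (539293.1 − 500) / (539293.1 + 30400 − 2 × 500) = 30400 × 538793.1 / 568693.1 ≈ 28801.7 mm.
Far limit Df = s·(H − f)/(H − s) = 30400 × (539293.1 − 500) / (539293.1 − 30400) = 30400 × 538793.1 / 508893.1 ≈ 32186.2 mm.
Depth of field = Df − Dn = 32186.2 − 28801.7 ≈ 3384.5 mm ≈ 3.38 m.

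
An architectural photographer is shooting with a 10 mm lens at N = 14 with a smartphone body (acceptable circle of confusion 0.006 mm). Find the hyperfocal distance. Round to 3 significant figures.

1.20 m

Hyperfocal distance H = f²/(N·c) + f = 10²/(14 × 0.006) + 10 = 100/0.084 + 10 ≈ 1200.5 mm ≈ 1.20 m.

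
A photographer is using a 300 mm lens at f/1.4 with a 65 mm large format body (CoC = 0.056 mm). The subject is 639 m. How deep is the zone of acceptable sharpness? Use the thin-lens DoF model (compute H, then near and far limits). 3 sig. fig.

1030 m

Hyperfocal distance H = f²/(N·c) + f = 300²/(1.4 × 0.056) + 300 = 90000/0.0784 + 300 ≈ 1148259.2 mm ≈ 1148 m.
Near limit Dn = s·(H − f)/(H + s − 2f) = 639000 × (1148259.2 − 300) / (1148259.2 + 639000 − 2 × 300) = 639000 × 1147959.2 / 1786659.2 ≈ 410568 mm.
Far limit Df = s·(H − f)/(H − s) = 639000 × (1148259.2 − 300) / (1148259.2 − 639000) = 639000 × 1147959.2 / 509259.2 ≈ 1440418 mm.
Depth of field = Df − Dn = 1440418 − 410568 ≈ 1029850 mm ≈ 1030 m.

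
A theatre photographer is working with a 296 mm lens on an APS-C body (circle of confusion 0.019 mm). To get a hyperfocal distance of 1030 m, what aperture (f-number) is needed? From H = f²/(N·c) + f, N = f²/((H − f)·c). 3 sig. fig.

f/4.48

Rearrange H = f²/(N·c) + f for N: N = f² / ((H − f)·c).
N = 296² / ((1030000 − 296) × 0.019) = 87616 / 19564 ≈ 4.48.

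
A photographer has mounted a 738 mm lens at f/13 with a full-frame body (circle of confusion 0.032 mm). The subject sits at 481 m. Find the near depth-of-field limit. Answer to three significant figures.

Hyperfocal distance H = f²/(N·c) + f = 738²/(13 × 0.032) + 738 = 544644/0.416 + 738 ≈ 1309978.4 mm ≈ 1310 m.
Near limit Dn = s·(H − f)/(H + s − 2f) = 481000 × (1309978.4 − 738) / (1309978.4 + 481000 − 2 × 738) = 481000 × 1309240.4 / 1789502.4 ≈ 351910 mm ≈ 352 m.

352 m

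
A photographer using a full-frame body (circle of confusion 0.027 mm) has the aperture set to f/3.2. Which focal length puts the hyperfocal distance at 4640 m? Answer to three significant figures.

From H = f²/(N·c) + f, with f ≪ H: f ≈ √(H·N·c) = √(4640000 × 3.2 × 0.027) = √400896 ≈ 633.2 mm.
The +f correction barely moves this — solving exactly, f² + N·c·f − N·c·H = 0 ⇒ f = (−N·c + √((N·c)² + 4·N·c·H))/2 = (−0.0864 + √1603584)/2 ≈ 633.12 mm, so f ≈ 633 mm.

633 mm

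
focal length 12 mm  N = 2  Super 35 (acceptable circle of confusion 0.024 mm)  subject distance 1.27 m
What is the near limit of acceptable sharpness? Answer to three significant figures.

0.895 m

Hyperfocal distance H = f²/(N·c) + f = 12²/(2 × 0.024) + 12 = 144/0.048 + 12 ≈ 3012.0 mm ≈ 3.012 m.
Near limit Dn = s·(H − f)/(H + s − 2f) = 1270 × (3012.0 − 12) / (3012.0 + 1270 − 2 × 12) = 1270 × 3000.0 / 4258.0 ≈ 894.79 mm ≈ 0.895 m.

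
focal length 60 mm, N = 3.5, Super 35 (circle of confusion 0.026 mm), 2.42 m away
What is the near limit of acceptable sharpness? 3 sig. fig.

Hyperfocal distance H = f²/(N·c) + f = 60²/(3.5 × 0.026) + 60 = 3600/0.091 + 60 ≈ 39620.4 mm ≈ 39.62 m.
Near limit Dn = s·(H − f)/(H + s − 2f) = 2420 × (39620.4 − 60) / (39620.4 + 2420 − 2 × 60) = 2420 × 39560.4 / 41920.4 ≈ 2283.8 mm ≈ 2.28 m.

2.28 m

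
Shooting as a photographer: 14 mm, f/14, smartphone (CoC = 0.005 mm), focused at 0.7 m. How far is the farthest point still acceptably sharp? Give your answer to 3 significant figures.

Hyperfocal distance H = f²/(N·c) + f = 14²/(14 × 0.005) + 14 = 196/0.07 + 14 ≈ 2814.0 mm ≈ 2.814 m.
Far limit Df = s·(H − f)/(H − s) = 700 × (2814.0 − 14) / (2814.0 − 700) = 700 × 2800.0 / 2114.0 ≈ 927.15 mm ≈ 0.927 m.

0.927 m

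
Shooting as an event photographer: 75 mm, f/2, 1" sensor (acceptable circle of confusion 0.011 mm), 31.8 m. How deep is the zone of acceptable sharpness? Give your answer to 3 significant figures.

8.01 m

Hyperfocal distance H = f²/(N·c) + f = 75²/(2 × 0.011) + 75 = 5625/0.022 + 75 ≈ 255756.8 mm ≈ 255.8 m.
Near limit Dn = s·(H − f)/(H + s − 2f) = 31800 × (255756.8 − 75) / (255756.8 + 31800 − 2 × 75) = 31800 × 255681.8 / 287406.8 ≈ 28289.8 mm.
Far limit Df = s·(H − f)/(H − s) = 31800 × (255756.8 − 75) / (255756.8 − 31800) = 31800 × 255681.8 / 223956.8 ≈ 36304.7 mm.
Depth of field = Df − Dn = 36304.7 − 28289.8 ≈ 8014.9 mm ≈ 8.01 m.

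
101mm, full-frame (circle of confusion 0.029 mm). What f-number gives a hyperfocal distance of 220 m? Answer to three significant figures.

Rearrange H = f²/(N·c) + f for N: N = f² / ((H − f)·c).
N = 101² / ((220000 − 101) × 0.029) = 10201 / 6377 ≈ 1.60.

f/1.60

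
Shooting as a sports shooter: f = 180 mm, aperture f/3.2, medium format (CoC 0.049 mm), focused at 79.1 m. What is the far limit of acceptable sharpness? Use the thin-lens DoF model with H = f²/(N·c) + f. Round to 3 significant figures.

128 m

Hyperfocal distance H = f²/(N·c) + f = 180²/(3.2 × 0.049) + 180 = 32400/0.1568 + 180 ≈ 206812.7 mm ≈ 206.8 m.
Far limit Df = s·(H − f)/(H − s) = 79100 × (206812.7 − 180) / (206812.7 − 79100) = 79100 × 206632.7 / 127712.7 ≈ 127980 mm ≈ 128 m.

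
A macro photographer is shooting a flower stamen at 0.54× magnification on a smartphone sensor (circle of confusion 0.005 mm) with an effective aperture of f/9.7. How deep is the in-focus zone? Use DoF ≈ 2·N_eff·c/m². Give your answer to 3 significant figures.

At magnification m, DoF ≈ 2·N_eff·c/m² = 2 × 9.7 × 0.005 / 0.54² = 0.097 / 0.2916 ≈ 0.333 mm.

0.333 mm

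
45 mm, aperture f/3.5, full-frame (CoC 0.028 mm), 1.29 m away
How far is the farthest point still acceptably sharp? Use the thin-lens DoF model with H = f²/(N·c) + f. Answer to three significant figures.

1.37 m

Hyperfocal distance H = f²/(N·c) + f = 45²/(3.5 × 0.028) + 45 = 2025/0.098 + 45 ≈ 20708.3 mm ≈ 20.71 m.
Far limit Df = s·(H − f)/(H − s) = 1290 × (20708.3 − 45) / (20708.3 − 1290) = 1290 × 20663.3 / 19418.3 ≈ 1372.7 mm ≈ 1.37 m.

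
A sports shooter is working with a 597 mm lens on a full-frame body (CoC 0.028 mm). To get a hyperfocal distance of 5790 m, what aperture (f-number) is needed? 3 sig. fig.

f/2.20

Rearrange H = f²/(N·c) + f for N: N = f² / ((H − f)·c).
N = 597² / ((5790000 − 597) × 0.028) = 356409 / 162103 ≈ 2.20.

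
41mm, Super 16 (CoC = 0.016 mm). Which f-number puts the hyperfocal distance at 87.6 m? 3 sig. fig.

Rearrange H = f²/(N·c) + f for N: N = f² / ((H − f)·c).
N = 41² / ((87600 − 41) × 0.016) = 1681 / 1401 ≈ 1.20.

f/1.20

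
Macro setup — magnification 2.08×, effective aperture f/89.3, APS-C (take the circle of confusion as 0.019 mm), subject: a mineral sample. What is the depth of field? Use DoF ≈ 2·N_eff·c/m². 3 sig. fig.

At magnification m, DoF ≈ 2·N_eff·c/m² = 2 × 89.3 × 0.019 / 2.08² = 3.393 / 4.326 ≈ 0.784 mm.

0.784 mm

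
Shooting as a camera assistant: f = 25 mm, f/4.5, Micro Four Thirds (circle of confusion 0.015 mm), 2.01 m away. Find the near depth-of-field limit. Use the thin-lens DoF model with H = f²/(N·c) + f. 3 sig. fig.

Hyperfocal distance H = f²/(N·c) + f = 25²/(4.5 × 0.015) + 25 = 625/0.0675 + 25 ≈ 9284.3 mm ≈ 9.284 m.
Near limit Dn = s·(H − f)/(H + s − 2f) = 2010 × (9284.3 − 25) / (9284.3 + 2010 − 2 × 25) = 2010 × 9259.3 / 11244.3 ≈ 1655.2 mm ≈ 1.66 m.

1.66 m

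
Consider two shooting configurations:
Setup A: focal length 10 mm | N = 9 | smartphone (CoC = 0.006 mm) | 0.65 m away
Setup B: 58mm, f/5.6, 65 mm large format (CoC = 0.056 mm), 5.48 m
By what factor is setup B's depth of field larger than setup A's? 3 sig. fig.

Setup A: H = 10²/(9×0.006) + 10 ≈ 1861.9 mm; DoF = Df − Dn = 993.28 − 483.06 ≈ 510.22 mm.
Setup B: H = 58²/(5.6×0.056) + 58 ≈ 10785.0 mm; DoF = Df − Dn = 11080.8 − 3640.1 ≈ 7440.7 mm.
Ratio = 7440.7 / 510.22 ≈ 14.6.

14.6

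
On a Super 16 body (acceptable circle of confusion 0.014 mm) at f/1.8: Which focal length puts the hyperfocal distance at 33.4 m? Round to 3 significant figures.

From H = f²/(N·c) + f, with f ≪ H: f ≈ √(H·N·c) = √(33400 × 1.8 × 0.014) = √841.68 ≈ 29.01 mm.
The +f correction barely moves this — solving exactly, f² + N·c·f − N·c·H = 0 ⇒ f = (−N·c + √((N·c)² + 4·N·c·H))/2 = (−0.0252 + √3366.7)/2 ≈ 28.999 mm, so f ≈ 29.0 mm.

29.0 mm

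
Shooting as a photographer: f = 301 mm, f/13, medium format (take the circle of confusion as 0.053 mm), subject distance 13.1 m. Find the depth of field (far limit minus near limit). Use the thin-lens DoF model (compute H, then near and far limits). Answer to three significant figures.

Hyperfocal distance H = f²/(N·c) + f = 301²/(13 × 0.053) + 301 = 90601/0.689 + 301 ≈ 131797.4 mm ≈ 131.8 m.
Near limit Dn = s·(H − f)/(H + s − 2f) = 13100 × (131797.4 − 301) / (131797.4 + 13100 − 2 × 301) = 13100 × 131496.4 / 144295.4 ≈ 11938.0 mm.
Far limit Df = s·(H − f)/(H − s) = 13100 × (131797.4 − 301) / (131797.4 − 13100) = 13100 × 131496.4 / 118697.4 ≈ 14512.6 mm.
Depth of field = Df − Dn = 14512.6 − 11938.0 ≈ 2574.6 mm ≈ 2.57 m.

2.57 m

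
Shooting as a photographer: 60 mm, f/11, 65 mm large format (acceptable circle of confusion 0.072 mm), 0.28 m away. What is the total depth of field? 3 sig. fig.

Hyperfocal distance H = f²/(N·c) + f = 60²/(11 × 0.072) + 60 = 3600/0.792 + 60 ≈ 4605.5 mm ≈ 4.605 m.
Near limit Dn = s·(H − f)/(H + s − 2f) = 280 × (4605.5 − 60) / (4605.5 + 280 − 2 × 60) = 280 × 4545.5 / 4765.5 ≈ 267.074 mm.
Far limit Df = s·(H − f)/(H − s) = 280 × (4605.5 − 60) / (4605.5 − 280) = 280 × 4545.5 / 4325.5 ≈ 294.241 mm.
Depth of field = Df − Dn = 294.241 − 267.074 ≈ 27.167 mm.

27.2 mm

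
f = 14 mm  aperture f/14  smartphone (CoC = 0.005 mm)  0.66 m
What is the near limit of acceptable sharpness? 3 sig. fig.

0.536 m

Hyperfocal distance H = f²/(N·c) + f = 14²/(14 × 0.005) + 14 = 196/0.07 + 14 ≈ 2814.0 mm ≈ 2.814 m.
Near limit Dn = s·(H − f)/(H + s − 2f) = 660 × (2814.0 − 14) / (2814.0 + 660 − 2 × 14) = 660 × 2800.0 / 3446.0 ≈ 536.27 mm ≈ 0.536 m.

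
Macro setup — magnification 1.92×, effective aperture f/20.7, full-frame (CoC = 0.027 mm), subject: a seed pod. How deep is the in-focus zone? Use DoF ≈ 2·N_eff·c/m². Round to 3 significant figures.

At magnification m, DoF ≈ 2·N_eff·c/m² = 2 × 20.7 × 0.027 / 1.92² = 1.118 / 3.686 ≈ 0.303 mm.

0.303 mm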